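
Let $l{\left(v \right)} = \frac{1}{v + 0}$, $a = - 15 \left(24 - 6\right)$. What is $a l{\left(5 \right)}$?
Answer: $-54$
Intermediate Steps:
$a = -270$ ($a = \left(-15\right) 18 = -270$)
$l{\left(v \right)} = \frac{1}{v}$
$a l{\left(5 \right)} = - \frac{270}{5} = \left(-270\right) \frac{1}{5} = -54$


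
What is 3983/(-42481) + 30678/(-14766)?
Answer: -9869892/4545467 ≈ -2.1714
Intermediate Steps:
3983/(-42481) + 30678/(-14766) = 3983*(-1/42481) + 30678*(-1/14766) = -3983/42481 - 5113/2461 = -9869892/4545467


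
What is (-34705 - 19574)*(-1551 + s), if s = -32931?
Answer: 1871648478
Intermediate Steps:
(-34705 - 19574)*(-1551 + s) = (-34705 - 19574)*(-1551 - 32931) = -54279*(-34482) = 1871648478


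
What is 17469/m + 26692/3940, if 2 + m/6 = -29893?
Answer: 26216201/3926210 ≈ 6.6772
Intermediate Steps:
m = -179370 (m = -12 + 6*(-29893) = -12 - 179358 = -179370)
17469/m + 26692/3940 = 17469/(-179370) + 26692/3940 = 17469*(-1/179370) + 26692*(1/3940) = -1941/19930 + 6673/985 = 26216201/3926210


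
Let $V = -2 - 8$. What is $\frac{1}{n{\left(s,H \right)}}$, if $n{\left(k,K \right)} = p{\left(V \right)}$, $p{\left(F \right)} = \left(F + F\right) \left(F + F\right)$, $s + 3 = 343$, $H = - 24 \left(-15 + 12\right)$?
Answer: $\frac{1}{400} \approx 0.0025$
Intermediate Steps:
$H = 72$ ($H = \left(-24\right) \left(-3\right) = 72$)
$s = 340$ ($s = -3 + 343 = 340$)
$V = -10$
$p{\left(F \right)} = 4 F^{2}$ ($p{\left(F \right)} = 2 F 2 F = 4 F^{2}$)
$n{\left(k,K \right)} = 400$ ($n{\left(k,K \right)} = 4 \left(-10\right)^{2} = 4 \cdot 100 = 400$)
$\frac{1}{n{\left(s,H \right)}} = \frac{1}{400}$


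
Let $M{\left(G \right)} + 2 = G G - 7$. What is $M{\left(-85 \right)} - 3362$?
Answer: $3854$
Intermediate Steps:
$M{\left(G \right)} = -9 + G^{2}$ ($M{\left(G \right)} = -2 + \left(G G - 7\right) = -2 + \left(G^{2} - 7\right) = -2 + \left(-7 + G^{2}\right) = -9 + G^{2}$)
$M{\left(-85 \right)} - 3362 = \left(-9 + \left(-85\right)^{2}\right) - 3362 = \left(-9 + 7225\right) - 3362 = 7216 - 3362 = 3854$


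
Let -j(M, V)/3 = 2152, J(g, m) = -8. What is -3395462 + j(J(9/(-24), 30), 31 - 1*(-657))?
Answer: -3401918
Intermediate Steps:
j(M, V) = -6456 (j(M, V) = -3*2152 = -6456)
-3395462 + j(J(9/(-24), 30), 31 - 1*(-657)) = -3395462 - 6456 = -3401918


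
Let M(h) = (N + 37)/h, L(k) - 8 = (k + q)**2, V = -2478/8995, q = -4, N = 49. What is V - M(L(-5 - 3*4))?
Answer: -269456/576965 ≈ -0.46702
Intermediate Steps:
V = -354/1285 (V = -2478*1/8995 = -354/1285 ≈ -0.27549)
L(k) = 8 + (-4 + k)**2 (L(k) = 8 + (k - 4)**2 = 8 + (-4 + k)**2)
M(h) = 86/h (M(h) = (49 + 37)/h = 86/h)
V - M(L(-5 - 3*4)) = -354/1285 - 86/(8 + (-4 + (-5 - 3*4))**2) = -354/1285 - 86/(8 + (-4 + (-5 - 12))**2) = -354/1285 - 86/(8 + (-4 - 17)**2) = -354/1285 - 86/(8 + (-21)**2) = -354/1285 - 86/(8 + 441) = -354/1285 - 86/449 = -269456/576965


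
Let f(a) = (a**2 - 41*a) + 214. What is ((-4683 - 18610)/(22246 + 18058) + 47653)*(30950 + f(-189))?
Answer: 71670403983423/20152 ≈ 3.5565e+9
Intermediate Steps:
f(a) = 214 + a**2 - 41*a
((-4683 - 18610)/(22246 + 18058) + 47653)*(30950 + f(-189)) = ((-4683 - 18610)/(22246 + 18058) + 47653)*(30950 + (214 + (-189)**2 - 41*(-189))) = (-23293/40304 + 47653)*(30950 + (214 + 35721 + 7749)) = (-23293*1/40304 + 47653)*(30950 + 43684) = (-23293/40304 + 47653)*74634 = (1920583219/40304)*74634 = 71670403983423/20152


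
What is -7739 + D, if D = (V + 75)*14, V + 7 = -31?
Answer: -7221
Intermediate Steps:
V = -38 (V = -7 - 31 = -38)
D = 518 (D = (-38 + 75)*14 = 37*14 = 518)
-7739 + D = -7739 + 518 = -7221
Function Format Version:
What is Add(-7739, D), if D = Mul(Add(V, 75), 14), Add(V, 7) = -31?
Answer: -7221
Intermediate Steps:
V = -38 (V = Add(-7, -31) = -38)
D = 518 (D = Mul(Add(-38, 75), 14) = Mul(37, 14) = 518)
Add(-7739, D) = Add(-7739, 518) = -7221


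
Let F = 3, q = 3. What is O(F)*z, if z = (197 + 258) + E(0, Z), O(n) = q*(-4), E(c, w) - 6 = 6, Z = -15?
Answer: -5604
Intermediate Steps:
E(c, w) = 12 (E(c, w) = 6 + 6 = 12)
O(n) = -12 (O(n) = 3*(-4) = -12)
z = 467 (z = (197 + 258) + 12 = 455 + 12 = 467)
O(F)*z = -12*467 = -5604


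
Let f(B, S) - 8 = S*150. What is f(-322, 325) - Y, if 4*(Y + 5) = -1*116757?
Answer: 311809/4 ≈ 77952.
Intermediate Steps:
f(B, S) = 8 + 150*S (f(B, S) = 8 + S*150 = 8 + 150*S)
Y = -116777/4 (Y = -5 + (-1*116757)/4 = -5 + (1/4)*(-116757) = -5 - 116757/4 = -116777/4 ≈ -29194.)
f(-322, 325) - Y = (8 + 150*325) - 1*(-116777/4) = (8 + 48750) + 116777/4 = 48758 + 116777/4 = 311809/4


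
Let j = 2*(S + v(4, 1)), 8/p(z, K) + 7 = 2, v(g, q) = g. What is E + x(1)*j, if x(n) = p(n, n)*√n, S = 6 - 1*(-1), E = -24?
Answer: -296/5 ≈ -59.200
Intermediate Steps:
S = 7 (S = 6 + 1 = 7)
p(z, K) = -8/5 (p(z, K) = 8/(-7 + 2) = 8/(-5) = 8*(-⅕) = -8/5)
x(n) = -8*√n/5
j = 22 (j = 2*(7 + 4) = 2*11 = 22)
E + x(1)*j = -24 - 8*√1/5*22 = -24 - 8/5*1*22 = -24 - 8/5*22 = -24 - 176/5 = -296/5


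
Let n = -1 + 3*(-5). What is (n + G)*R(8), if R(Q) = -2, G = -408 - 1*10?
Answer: 868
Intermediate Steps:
G = -418 (G = -408 - 10 = -418)
n = -16 (n = -1 - 15 = -16)
(n + G)*R(8) = (-16 - 418)*(-2) = -434*(-2) = 868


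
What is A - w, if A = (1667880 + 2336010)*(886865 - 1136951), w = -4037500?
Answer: -1001312797040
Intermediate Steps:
A = -1001316834540 (A = 4003890*(-250086) = -1001316834540)
A - w = -1001316834540 - 1*(-4037500) = -1001316834540 + 4037500 = -1001312797040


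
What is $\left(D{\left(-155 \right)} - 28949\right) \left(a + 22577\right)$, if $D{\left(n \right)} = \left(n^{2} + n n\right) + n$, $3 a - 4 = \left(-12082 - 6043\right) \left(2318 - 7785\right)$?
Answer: $626210202020$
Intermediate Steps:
$a = 33029793$ ($a = \frac{4}{3} + \frac{\left(-12082 - 6043\right) \left(2318 - 7785\right)}{3} = \frac{4}{3} + \frac{\left(-18125\right) \left(-5467\right)}{3} = \frac{4}{3} + \frac{1}{3} \cdot 99089375 = \frac{4}{3} + \frac{99089375}{3} = 33029793$)
$D{\left(n \right)} = n + 2 n^{2}$ ($D{\left(n \right)} = \left(n^{2} + n^{2}\right) + n = 2 n^{2} + n = n + 2 n^{2}$)
$\left(D{\left(-155 \right)} - 28949\right) \left(a + 22577\right) = \left(- 155 \left(1 + 2 \left(-155\right)\right) - 28949\right) \left(33029793 + 22577\right) = \left(- 155 \left(1 - 310\right) - 28949\right) 33052370 = \left(\left(-155\right) \left(-309\right) - 28949\right) 33052370 = \left(47895 - 28949\right) 33052370 = 18946 \cdot 33052370 = 626210202020$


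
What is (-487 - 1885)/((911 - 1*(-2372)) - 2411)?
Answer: -593/218 ≈ -2.7202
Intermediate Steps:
(-487 - 1885)/((911 - 1*(-2372)) - 2411) = -2372/((911 + 2372) - 2411) = -2372/(3283 - 2411) = -2372/872 = -2372*1/872 = -593/218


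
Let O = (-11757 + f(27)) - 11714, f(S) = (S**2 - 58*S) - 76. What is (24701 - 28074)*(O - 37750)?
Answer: 209577982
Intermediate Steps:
f(S) = -76 + S**2 - 58*S
O = -24384 (O = (-11757 + (-76 + 27**2 - 58*27)) - 11714 = (-11757 + (-76 + 729 - 1566)) - 11714 = (-11757 - 913) - 11714 = -12670 - 11714 = -24384)
(24701 - 28074)*(O - 37750) = (24701 - 28074)*(-24384 - 37750) = -3373*(-62134) = 209577982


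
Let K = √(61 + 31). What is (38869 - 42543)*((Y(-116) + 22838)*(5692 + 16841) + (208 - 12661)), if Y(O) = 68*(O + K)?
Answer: -1237608565578 - 11258928912*√23 ≈ -1.2916e+12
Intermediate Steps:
K = 2*√23 (K = √92 = 2*√23 ≈ 9.5917)
Y(O) = 68*O + 136*√23 (Y(O) = 68*(O + 2*√23) = 68*O + 136*√23)
(38869 - 42543)*((Y(-116) + 22838)*(5692 + 16841) + (208 - 12661)) = (38869 - 42543)*(((68*(-116) + 136*√23) + 22838)*(5692 + 16841) + (208 - 12661)) = -3674*(((-7888 + 136*√23) + 22838)*22533 - 12453) = -3674*((14950 + 136*√23)*22533 - 12453) = -3674*((336868350 + 3064488*√23) - 12453) = -3674*(336855897 + 3064488*√23) = -1237608565578 - 11258928912*√23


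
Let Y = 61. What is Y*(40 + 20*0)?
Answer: 2440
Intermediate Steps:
Y*(40 + 20*0) = 61*(40 + 20*0) = 61*(40 + 0) = 61*40 = 2440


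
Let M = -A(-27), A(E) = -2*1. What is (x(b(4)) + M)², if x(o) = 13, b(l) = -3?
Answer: 225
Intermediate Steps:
A(E) = -2
M = 2 (M = -1*(-2) = 2)
(x(b(4)) + M)² = (13 + 2)² = 15² = 225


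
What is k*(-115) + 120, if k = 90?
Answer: -10230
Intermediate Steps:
k*(-115) + 120 = 90*(-115) + 120 = -10350 + 120 = -10230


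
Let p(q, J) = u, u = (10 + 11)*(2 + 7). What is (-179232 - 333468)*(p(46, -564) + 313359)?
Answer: -160756059600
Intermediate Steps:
u = 189 (u = 21*9 = 189)
p(q, J) = 189
(-179232 - 333468)*(p(46, -564) + 313359) = (-179232 - 333468)*(189 + 313359) = -512700*313548 = -160756059600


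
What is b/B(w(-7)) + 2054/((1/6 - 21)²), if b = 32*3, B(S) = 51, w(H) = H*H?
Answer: 1757048/265625 ≈ 6.6148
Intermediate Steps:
w(H) = H²
b = 96
b/B(w(-7)) + 2054/((1/6 - 21)²) = 96/51 + 2054/((1/6 - 21)²) = 96*(1/51) + 2054/((⅙ - 21)²) = 32/17 + 2054/((-125/6)²) = 32/17 + 2054/(15625/36) = 32/17 + 2054*(36/15625) = 32/17 + 73944/15625 = 1757048/265625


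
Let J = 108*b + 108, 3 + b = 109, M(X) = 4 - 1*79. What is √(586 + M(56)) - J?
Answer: -11556 + √511 ≈ -11533.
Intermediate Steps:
M(X) = -75 (M(X) = 4 - 79 = -75)
b = 106 (b = -3 + 109 = 106)
J = 11556 (J = 108*106 + 108 = 11448 + 108 = 11556)
√(586 + M(56)) - J = √(586 - 75) - 1*11556 = √511 - 11556 = -11556 + √511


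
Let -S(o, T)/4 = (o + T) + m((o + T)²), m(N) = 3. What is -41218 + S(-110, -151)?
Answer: -40186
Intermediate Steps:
S(o, T) = -12 - 4*T - 4*o (S(o, T) = -4*((o + T) + 3) = -4*((T + o) + 3) = -4*(3 + T + o) = -12 - 4*T - 4*o)
-41218 + S(-110, -151) = -41218 + (-12 - 4*(-151) - 4*(-110)) = -41218 + (-12 + 604 + 440) = -41218 + 1032 = -40186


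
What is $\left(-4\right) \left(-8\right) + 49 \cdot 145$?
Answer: $7137$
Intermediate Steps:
$\left(-4\right) \left(-8\right) + 49 \cdot 145 = 32 + 7105 = 7137$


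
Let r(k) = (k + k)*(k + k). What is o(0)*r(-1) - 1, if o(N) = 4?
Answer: 15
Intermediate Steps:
r(k) = 4*k² (r(k) = (2*k)*(2*k) = 4*k²)
o(0)*r(-1) - 1 = 4*(4*(-1)²) - 1 = 4*(4*1) - 1 = 4*4 - 1 = 16 - 1 = 15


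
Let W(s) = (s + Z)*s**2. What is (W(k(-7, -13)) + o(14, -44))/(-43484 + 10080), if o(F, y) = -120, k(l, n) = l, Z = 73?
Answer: -1557/16702 ≈ -0.093222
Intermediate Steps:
W(s) = s**2*(73 + s) (W(s) = (s + 73)*s**2 = (73 + s)*s**2 = s**2*(73 + s))
(W(k(-7, -13)) + o(14, -44))/(-43484 + 10080) = ((-7)**2*(73 - 7) - 120)/(-43484 + 10080) = (49*66 - 120)/(-33404) = (3234 - 120)*(-1/33404) = 3114*(-1/33404) = -1557/16702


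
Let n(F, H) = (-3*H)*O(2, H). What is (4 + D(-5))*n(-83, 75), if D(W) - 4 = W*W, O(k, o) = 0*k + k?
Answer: -14850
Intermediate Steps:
O(k, o) = k (O(k, o) = 0 + k = k)
D(W) = 4 + W**2 (D(W) = 4 + W*W = 4 + W**2)
n(F, H) = -6*H (n(F, H) = -3*H*2 = -6*H)
(4 + D(-5))*n(-83, 75) = (4 + (4 + (-5)**2))*(-6*75) = (4 + (4 + 25))*(-450) = (4 + 29)*(-450) = 33*(-450) = -14850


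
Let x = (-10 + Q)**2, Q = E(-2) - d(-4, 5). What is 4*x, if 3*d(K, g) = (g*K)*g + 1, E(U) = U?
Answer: 1764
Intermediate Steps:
d(K, g) = 1/3 + K*g**2/3 (d(K, g) = ((g*K)*g + 1)/3 = ((K*g)*g + 1)/3 = (K*g**2 + 1)/3 = (1 + K*g**2)/3 = 1/3 + K*g**2/3)
Q = 31 (Q = -2 - (1/3 + (1/3)*(-4)*5**2) = -2 - (1/3 + (1/3)*(-4)*25) = -2 - (1/3 - 100/3) = -2 - 1*(-33) = -2 + 33 = 31)
x = 441 (x = (-10 + 31)**2 = 21**2 = 441)
4*x = 4*441 = 1764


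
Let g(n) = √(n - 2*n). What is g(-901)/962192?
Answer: √901/962192 ≈ 3.1196e-5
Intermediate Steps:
g(n) = √(-n)
g(-901)/962192 = √(-1*(-901))/962192 = √901*(1/962192) = √901/962192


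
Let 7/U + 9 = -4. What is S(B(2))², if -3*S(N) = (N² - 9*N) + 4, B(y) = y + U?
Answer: 1406596/257049 ≈ 5.4721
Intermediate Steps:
U = -7/13 (U = 7/(-9 - 4) = 7/(-13) = 7*(-1/13) = -7/13 ≈ -0.53846)
B(y) = -7/13 + y (B(y) = y - 7/13 = -7/13 + y)
S(N) = -4/3 + 3*N - N²/3 (S(N) = -((N² - 9*N) + 4)/3 = -(4 + N² - 9*N)/3 = -4/3 + 3*N - N²/3)
S(B(2))² = (-4/3 + 3*(-7/13 + 2) - (-7/13 + 2)²/3)² = (-4/3 + 3*(19/13) - (19/13)²/3)² = (-4/3 + 57/13 - ⅓*361/169)² = (-4/3 + 57/13 - 361/507)² = (1186/507)² = 1406596/257049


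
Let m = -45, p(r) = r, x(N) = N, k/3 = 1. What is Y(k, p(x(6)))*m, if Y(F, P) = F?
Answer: -135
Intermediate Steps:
k = 3 (k = 3*1 = 3)
Y(k, p(x(6)))*m = 3*(-45) = -135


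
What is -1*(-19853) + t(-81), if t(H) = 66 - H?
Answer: 20000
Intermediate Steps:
-1*(-19853) + t(-81) = -1*(-19853) + (66 - 1*(-81)) = 19853 + (66 + 81) = 19853 + 147 = 20000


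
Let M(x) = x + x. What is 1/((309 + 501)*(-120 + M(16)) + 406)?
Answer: -1/70874 ≈ -1.4110e-5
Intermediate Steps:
M(x) = 2*x
1/((309 + 501)*(-120 + M(16)) + 406) = 1/((309 + 501)*(-120 + 2*16) + 406) = 1/(810*(-120 + 32) + 406) = 1/(810*(-88) + 406) = 1/(-71280 + 406) = 1/(-70874) = -1/70874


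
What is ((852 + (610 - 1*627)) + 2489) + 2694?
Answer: 6018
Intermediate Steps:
((852 + (610 - 1*627)) + 2489) + 2694 = ((852 + (610 - 627)) + 2489) + 2694 = ((852 - 17) + 2489) + 2694 = (835 + 2489) + 2694 = 3324 + 2694 = 6018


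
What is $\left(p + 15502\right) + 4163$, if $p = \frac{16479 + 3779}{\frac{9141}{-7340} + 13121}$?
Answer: $\frac{1893868509055}{96298999} \approx 19667.0$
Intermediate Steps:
$p = \frac{148693720}{96298999}$ ($p = \frac{20258}{9141 \left(- \frac{1}{7340}\right) + 13121} = \frac{20258}{- \frac{9141}{7340} + 13121} = \frac{20258}{\frac{96298999}{7340}} = 20258 \cdot \frac{7340}{96298999} = \frac{148693720}{96298999} \approx 1.5441$)
$\left(p + 15502\right) + 4163 = \left(\frac{148693720}{96298999} + 15502\right) + 4163 = \frac{1492975776218}{96298999} + 4163 = \frac{1893868509055}{96298999}$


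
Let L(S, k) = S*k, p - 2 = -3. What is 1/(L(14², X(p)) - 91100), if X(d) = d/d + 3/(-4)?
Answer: -1/91051 ≈ -1.0983e-5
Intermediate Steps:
p = -1 (p = 2 - 3 = -1)
X(d) = ¼ (X(d) = 1 + 3*(-¼) = 1 - ¾ = ¼)
1/(L(14², X(p)) - 91100) = 1/(14²*(¼) - 91100) = 1/(196*(¼) - 91100) = 1/(49 - 91100) = 1/(-91051) = -1/91051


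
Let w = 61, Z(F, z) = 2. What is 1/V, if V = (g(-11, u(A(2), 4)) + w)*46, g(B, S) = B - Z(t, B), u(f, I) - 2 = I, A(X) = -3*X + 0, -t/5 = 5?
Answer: 1/2208 ≈ 0.00045290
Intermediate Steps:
t = -25 (t = -5*5 = -25)
A(X) = -3*X
u(f, I) = 2 + I
g(B, S) = -2 + B (g(B, S) = B - 1*2 = B - 2 = -2 + B)
V = 2208 (V = ((-2 - 11) + 61)*46 = (-13 + 61)*46 = 48*46 = 2208)
1/V = 1/2208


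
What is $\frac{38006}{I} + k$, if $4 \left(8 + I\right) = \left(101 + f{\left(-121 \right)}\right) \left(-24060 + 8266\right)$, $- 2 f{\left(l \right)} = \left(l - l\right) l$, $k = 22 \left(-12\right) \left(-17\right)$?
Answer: $\frac{3579611132}{797613} \approx 4487.9$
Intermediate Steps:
$k = 4488$ ($k = \left(-264\right) \left(-17\right) = 4488$)
$f{\left(l \right)} = 0$ ($f{\left(l \right)} = - \frac{\left(l - l\right) l}{2} = - \frac{0 l}{2} = \left(- \frac{1}{2}\right) 0 = 0$)
$I = - \frac{797613}{2}$ ($I = -8 + \frac{\left(101 + 0\right) \left(-24060 + 8266\right)}{4} = -8 + \frac{101 \left(-15794\right)}{4} = -8 + \frac{1}{4} \left(-1595194\right) = -8 - \frac{797597}{2} = - \frac{797613}{2} \approx -3.9881 \cdot 10^{5}$)
$\frac{38006}{I} + k = \frac{38006}{- \frac{797613}{2}} + 4488 = 38006 \left(- \frac{2}{797613}\right) + 4488 = - \frac{76012}{797613} + 4488 = \frac{3579611132}{797613}$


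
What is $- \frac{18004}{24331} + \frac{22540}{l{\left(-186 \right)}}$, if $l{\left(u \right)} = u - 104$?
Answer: $- \frac{1909110}{24331} \approx -78.464$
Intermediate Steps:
$l{\left(u \right)} = -104 + u$ ($l{\left(u \right)} = u - 104 = -104 + u$)
$- \frac{18004}{24331} + \frac{22540}{l{\left(-186 \right)}} = - \frac{18004}{24331} + \frac{22540}{-104 - 186} = \left(-18004\right) \frac{1}{24331} + \frac{22540}{-290} = - \frac{18004}{24331} + 22540 \left(- \frac{1}{290}\right) = - \frac{18004}{24331} - \frac{2254}{29} = - \frac{1909110}{24331}$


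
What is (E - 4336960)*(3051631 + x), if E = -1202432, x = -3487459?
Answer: 2414222136576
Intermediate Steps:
(E - 4336960)*(3051631 + x) = (-1202432 - 4336960)*(3051631 - 3487459) = -5539392*(-435828) = 2414222136576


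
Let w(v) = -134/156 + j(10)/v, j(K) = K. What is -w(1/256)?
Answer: -199613/78 ≈ -2559.1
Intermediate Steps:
w(v) = -67/78 + 10/v (w(v) = -134/156 + 10/v = -134*1/156 + 10/v = -67/78 + 10/v)
-w(1/256) = -(-67/78 + 10/(1/256)) = -(-67/78 + 10*256) = -(-67/78 + 2560) = -1*199613/78 = -199613/78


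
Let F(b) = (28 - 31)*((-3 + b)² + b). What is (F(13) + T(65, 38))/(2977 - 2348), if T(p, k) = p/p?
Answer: -338/629 ≈ -0.53736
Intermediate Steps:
T(p, k) = 1
F(b) = -3*b - 3*(-3 + b)² (F(b) = -3*(b + (-3 + b)²) = -3*b - 3*(-3 + b)²)
(F(13) + T(65, 38))/(2977 - 2348) = ((-3*13 - 3*(-3 + 13)²) + 1)/(2977 - 2348) = ((-39 - 3*10²) + 1)/629 = ((-39 - 3*100) + 1)*(1/629) = ((-39 - 300) + 1)*(1/629) = (-339 + 1)*(1/629) = -338*1/629 = -338/629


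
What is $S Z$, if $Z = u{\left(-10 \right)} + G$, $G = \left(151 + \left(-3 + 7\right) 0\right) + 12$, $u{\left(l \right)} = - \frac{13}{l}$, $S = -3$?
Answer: $- \frac{4929}{10} \approx -492.9$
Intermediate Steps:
$G = 163$ ($G = \left(151 + 4 \cdot 0\right) + 12 = \left(151 + 0\right) + 12 = 151 + 12 = 163$)
$Z = \frac{1643}{10}$ ($Z = - \frac{13}{-10} + 163 = \left(-13\right) \left(- \frac{1}{10}\right) + 163 = \frac{13}{10} + 163 = \frac{1643}{10} \approx 164.3$)
$S Z = \left(-3\right) \frac{1643}{10} = - \frac{4929}{10}$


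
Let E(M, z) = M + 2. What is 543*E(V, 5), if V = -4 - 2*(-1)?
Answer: 0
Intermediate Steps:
V = -2 (V = -4 + 2 = -2)
E(M, z) = 2 + M
543*E(V, 5) = 543*(2 - 2) = 543*0 = 0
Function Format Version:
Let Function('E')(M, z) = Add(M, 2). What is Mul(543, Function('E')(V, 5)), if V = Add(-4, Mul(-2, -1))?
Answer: 0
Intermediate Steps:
V = -2 (V = Add(-4, 2) = -2)
Function('E')(M, z) = Add(2, M)
Mul(543, Function('E')(V, 5)) = Mul(543, Add(2, -2)) = Mul(543, 0) = 0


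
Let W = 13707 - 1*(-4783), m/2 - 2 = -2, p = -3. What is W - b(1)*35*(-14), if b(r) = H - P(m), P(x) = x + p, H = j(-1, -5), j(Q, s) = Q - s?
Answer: 21920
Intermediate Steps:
H = 4 (H = -1 - 1*(-5) = -1 + 5 = 4)
m = 0 (m = 4 + 2*(-2) = 4 - 4 = 0)
W = 18490 (W = 13707 + 4783 = 18490)
P(x) = -3 + x (P(x) = x - 3 = -3 + x)
b(r) = 7 (b(r) = 4 - (-3 + 0) = 4 - 1*(-3) = 4 + 3 = 7)
W - b(1)*35*(-14) = 18490 - 7*35*(-14) = 18490 - 245*(-14) = 18490 - 1*(-3430) = 18490 + 3430 = 21920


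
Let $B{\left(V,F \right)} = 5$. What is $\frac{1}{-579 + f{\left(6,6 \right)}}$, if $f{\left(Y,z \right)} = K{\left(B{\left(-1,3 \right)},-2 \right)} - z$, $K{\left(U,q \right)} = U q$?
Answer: $- \frac{1}{595} \approx -0.0016807$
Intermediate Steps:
$f{\left(Y,z \right)} = -10 - z$ ($f{\left(Y,z \right)} = 5 \left(-2\right) - z = -10 - z$)
$\frac{1}{-579 + f{\left(6,6 \right)}} = \frac{1}{-579 - 16} = \frac{1}{-595} = - \frac{1}{595}$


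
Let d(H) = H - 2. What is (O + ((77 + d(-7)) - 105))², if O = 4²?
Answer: 441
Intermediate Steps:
d(H) = -2 + H
O = 16
(O + ((77 + d(-7)) - 105))² = (16 + ((77 + (-2 - 7)) - 105))² = (16 + ((77 - 9) - 105))² = (16 + (68 - 105))² = (16 - 37)² = (-21)² = 441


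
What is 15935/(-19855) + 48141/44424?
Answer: 5509847/19600856 ≈ 0.28110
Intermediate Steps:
15935/(-19855) + 48141/44424 = 15935*(-1/19855) + 48141*(1/44424) = -3187/3971 + 5349/4936 = 5509847/19600856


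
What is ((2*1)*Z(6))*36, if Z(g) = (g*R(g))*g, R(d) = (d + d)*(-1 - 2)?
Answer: -93312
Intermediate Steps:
R(d) = -6*d (R(d) = (2*d)*(-3) = -6*d)
Z(g) = -6*g**3 (Z(g) = (g*(-6*g))*g = (-6*g**2)*g = -6*g**3)
((2*1)*Z(6))*36 = ((2*1)*(-6*6**3))*36 = (2*(-6*216))*36 = (2*(-1296))*36 = -2592*36 = -93312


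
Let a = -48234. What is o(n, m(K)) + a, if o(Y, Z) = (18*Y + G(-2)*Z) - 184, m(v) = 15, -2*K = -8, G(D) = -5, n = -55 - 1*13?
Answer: -49717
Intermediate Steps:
n = -68 (n = -55 - 13 = -68)
K = 4 (K = -1/2*(-8) = 4)
o(Y, Z) = -184 - 5*Z + 18*Y (o(Y, Z) = (18*Y - 5*Z) - 184 = (-5*Z + 18*Y) - 184 = -184 - 5*Z + 18*Y)
o(n, m(K)) + a = (-184 - 5*15 + 18*(-68)) - 48234 = (-184 - 75 - 1224) - 48234 = -1483 - 48234 = -49717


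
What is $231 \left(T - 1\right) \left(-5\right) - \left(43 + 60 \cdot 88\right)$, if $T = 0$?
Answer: $-4168$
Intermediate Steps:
$231 \left(T - 1\right) \left(-5\right) - \left(43 + 60 \cdot 88\right) = 231 \left(0 - 1\right) \left(-5\right) - \left(43 + 60 \cdot 88\right) = 231 \left(\left(-1\right) \left(-5\right)\right) - \left(43 + 5280\right) = 231 \cdot 5 - 5323 = 1155 - 5323 = -4168$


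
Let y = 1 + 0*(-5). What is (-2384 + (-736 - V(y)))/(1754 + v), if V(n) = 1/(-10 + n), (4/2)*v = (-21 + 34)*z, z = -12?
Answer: -28079/15084 ≈ -1.8615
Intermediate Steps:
v = -78 (v = ((-21 + 34)*(-12))/2 = (13*(-12))/2 = (1/2)*(-156) = -78)
y = 1 (y = 1 + 0 = 1)
(-2384 + (-736 - V(y)))/(1754 + v) = (-2384 + (-736 - 1/(-10 + 1)))/(1754 - 78) = (-2384 + (-736 - 1/(-9)))/1676 = (-2384 + (-736 - 1*(-1/9)))*(1/1676) = (-2384 + (-736 + 1/9))*(1/1676) = (-2384 - 6623/9)*(1/1676) = -28079/9*1/1676 = -28079/15084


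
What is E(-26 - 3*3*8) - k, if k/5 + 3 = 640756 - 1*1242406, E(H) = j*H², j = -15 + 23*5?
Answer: 3968665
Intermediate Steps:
j = 100 (j = -15 + 115 = 100)
E(H) = 100*H²
k = -3008265 (k = -15 + 5*(640756 - 1*1242406) = -15 + 5*(640756 - 1242406) = -15 + 5*(-601650) = -15 - 3008250 = -3008265)
E(-26 - 3*3*8) - k = 100*(-26 - 3*3*8)² - 1*(-3008265) = 100*(-26 - 9*8)² + 3008265 = 100*(-26 - 72)² + 3008265 = 100*(-98)² + 3008265 = 100*9604 + 3008265 = 960400 + 3008265 = 3968665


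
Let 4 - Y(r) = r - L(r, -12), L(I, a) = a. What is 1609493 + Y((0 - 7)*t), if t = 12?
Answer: 1609569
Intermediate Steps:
Y(r) = -8 - r (Y(r) = 4 - (r - 1*(-12)) = 4 - (r + 12) = 4 - (12 + r) = 4 + (-12 - r) = -8 - r)
1609493 + Y((0 - 7)*t) = 1609493 + (-8 - (0 - 7)*12) = 1609493 + (-8 - (-7)*12) = 1609493 + (-8 - 1*(-84)) = 1609493 + (-8 + 84) = 1609493 + 76 = 1609569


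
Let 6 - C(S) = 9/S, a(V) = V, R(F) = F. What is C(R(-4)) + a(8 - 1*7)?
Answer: 37/4 ≈ 9.2500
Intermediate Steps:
C(S) = 6 - 9/S
C(R(-4)) + a(8 - 1*7) = (6 - 9/(-4)) + (8 - 1*7) = (6 - 9*(-1/4)) + (8 - 7) = (6 + 9/4) + 1 = 33/4 + 1 = 37/4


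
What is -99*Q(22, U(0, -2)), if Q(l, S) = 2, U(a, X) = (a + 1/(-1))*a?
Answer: -198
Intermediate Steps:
U(a, X) = a*(-1 + a) (U(a, X) = (a - 1)*a = (-1 + a)*a = a*(-1 + a))
-99*Q(22, U(0, -2)) = -99*2 = -198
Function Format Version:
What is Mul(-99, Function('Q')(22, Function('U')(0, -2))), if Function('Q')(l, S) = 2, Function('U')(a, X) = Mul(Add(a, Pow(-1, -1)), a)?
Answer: -198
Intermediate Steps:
Function('U')(a, X) = Mul(a, Add(-1, a)) (Function('U')(a, X) = Mul(Add(a, -1), a) = Mul(Add(-1, a), a) = Mul(a, Add(-1, a)))
Mul(-99, Function('Q')(22, Function('U')(0, -2))) = Mul(-99, 2) = -198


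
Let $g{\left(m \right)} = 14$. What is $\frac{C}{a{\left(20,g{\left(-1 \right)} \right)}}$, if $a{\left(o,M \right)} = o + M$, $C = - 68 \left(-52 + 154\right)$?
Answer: $-204$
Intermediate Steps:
$C = -6936$ ($C = \left(-68\right) 102 = -6936$)
$a{\left(o,M \right)} = M + o$
$\frac{C}{a{\left(20,g{\left(-1 \right)} \right)}} = - \frac{6936}{14 + 20} = - \frac{6936}{34} = \left(-6936\right) \frac{1}{34} = -204$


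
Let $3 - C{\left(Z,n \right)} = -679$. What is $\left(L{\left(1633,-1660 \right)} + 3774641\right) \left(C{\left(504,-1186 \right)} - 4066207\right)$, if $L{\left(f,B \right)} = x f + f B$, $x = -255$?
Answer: $-2632207899150$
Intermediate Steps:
$C{\left(Z,n \right)} = 682$ ($C{\left(Z,n \right)} = 3 - -679 = 3 + 679 = 682$)
$L{\left(f,B \right)} = - 255 f + B f$ ($L{\left(f,B \right)} = - 255 f + f B = - 255 f + B f$)
$\left(L{\left(1633,-1660 \right)} + 3774641\right) \left(C{\left(504,-1186 \right)} - 4066207\right) = \left(1633 \left(-255 - 1660\right) + 3774641\right) \left(682 - 4066207\right) = \left(1633 \left(-1915\right) + 3774641\right) \left(-4065525\right) = \left(-3127195 + 3774641\right) \left(-4065525\right) = 647446 \left(-4065525\right) = -2632207899150$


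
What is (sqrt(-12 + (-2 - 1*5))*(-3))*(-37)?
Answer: 111*I*sqrt(19) ≈ 483.84*I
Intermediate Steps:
(sqrt(-12 + (-2 - 1*5))*(-3))*(-37) = (sqrt(-12 + (-2 - 5))*(-3))*(-37) = (sqrt(-12 - 7)*(-3))*(-37) = (sqrt(-19)*(-3))*(-37) = ((I*sqrt(19))*(-3))*(-37) = -3*I*sqrt(19)*(-37) = 111*I*sqrt(19)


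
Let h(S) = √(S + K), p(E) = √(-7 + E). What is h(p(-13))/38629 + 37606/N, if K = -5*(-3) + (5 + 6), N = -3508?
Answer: -18803/1754 + √(26 + 2*I*√5)/38629 ≈ -10.72 + 1.1311e-5*I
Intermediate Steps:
K = 26 (K = 15 + 11 = 26)
h(S) = √(26 + S) (h(S) = √(S + 26) = √(26 + S))
h(p(-13))/38629 + 37606/N = √(26 + √(-7 - 13))/38629 + 37606/(-3508) = √(26 + √(-20))*(1/38629) + 37606*(-1/3508) = √(26 + 2*I*√5)*(1/38629) - 18803/1754 = √(26 + 2*I*√5)/38629 - 18803/1754 = -18803/1754 + √(26 + 2*I*√5)/38629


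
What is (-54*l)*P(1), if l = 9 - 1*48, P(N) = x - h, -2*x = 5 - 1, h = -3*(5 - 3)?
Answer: 8424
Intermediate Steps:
h = -6 (h = -3*2 = -6)
x = -2 (x = -(5 - 1)/2 = -½*4 = -2)
P(N) = 4 (P(N) = -2 - 1*(-6) = -2 + 6 = 4)
l = -39 (l = 9 - 48 = -39)
(-54*l)*P(1) = -54*(-39)*4 = 2106*4 = 8424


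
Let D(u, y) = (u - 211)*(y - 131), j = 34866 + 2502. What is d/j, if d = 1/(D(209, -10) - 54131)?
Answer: -1/2012229432 ≈ -4.9696e-10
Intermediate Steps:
j = 37368
D(u, y) = (-211 + u)*(-131 + y)
d = -1/53849 (d = 1/((27641 - 211*(-10) - 131*209 + 209*(-10)) - 54131) = 1/((27641 + 2110 - 27379 - 2090) - 54131) = 1/(282 - 54131) = 1/(-53849) = -1/53849 ≈ -1.8570e-5)
d/j = -1/53849/37368 = -1/53849*1/37368 = -1/2012229432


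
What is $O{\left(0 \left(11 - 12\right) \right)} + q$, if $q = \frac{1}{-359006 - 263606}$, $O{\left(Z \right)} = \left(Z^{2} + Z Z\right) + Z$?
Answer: $- \frac{1}{622612} \approx -1.6061 \cdot 10^{-6}$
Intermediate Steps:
$O{\left(Z \right)} = Z + 2 Z^{2}$ ($O{\left(Z \right)} = \left(Z^{2} + Z^{2}\right) + Z = 2 Z^{2} + Z = Z + 2 Z^{2}$)
$q = - \frac{1}{622612}$ ($q = \frac{1}{-622612} = - \frac{1}{622612} \approx -1.6061 \cdot 10^{-6}$)
$O{\left(0 \left(11 - 12\right) \right)} + q = 0 \left(11 - 12\right) \left(1 + 2 \cdot 0 \left(11 - 12\right)\right) - \frac{1}{622612} = 0 \left(-1\right) \left(1 + 2 \cdot 0 \left(-1\right)\right) - \frac{1}{622612} = 0 \left(1 + 2 \cdot 0\right) - \frac{1}{622612} = 0 \left(1 + 0\right) - \frac{1}{622612} = 0 \cdot 1 - \frac{1}{622612} = 0 - \frac{1}{622612} = - \frac{1}{622612}$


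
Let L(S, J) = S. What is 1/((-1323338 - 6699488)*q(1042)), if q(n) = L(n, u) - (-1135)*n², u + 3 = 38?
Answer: -1/9886874921472332 ≈ -1.0114e-16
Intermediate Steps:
u = 35 (u = -3 + 38 = 35)
q(n) = n + 1135*n² (q(n) = n - (-1135)*n² = n + 1135*n²)
1/((-1323338 - 6699488)*q(1042)) = 1/((-1323338 - 6699488)*((1042*(1 + 1135*1042)))) = 1/((-8022826)*((1042*(1 + 1182670)))) = -1/(8022826*(1042*1182671)) = -1/8022826/1232343182 = -1/8022826*1/1232343182 = -1/9886874921472332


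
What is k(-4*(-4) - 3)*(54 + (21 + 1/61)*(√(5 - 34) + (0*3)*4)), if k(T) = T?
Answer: 702 + 16666*I*√29/61 ≈ 702.0 + 1471.3*I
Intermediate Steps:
k(-4*(-4) - 3)*(54 + (21 + 1/61)*(√(5 - 34) + (0*3)*4)) = (-4*(-4) - 3)*(54 + (21 + 1/61)*(√(5 - 34) + (0*3)*4)) = (16 - 3)*(54 + (21 + 1/61)*(√(-29) + 0*4)) = 13*(54 + 1282*(I*√29 + 0)/61) = 13*(54 + 1282*(I*√29)/61) = 13*(54 + 1282*I*√29/61) = 702 + 16666*I*√29/61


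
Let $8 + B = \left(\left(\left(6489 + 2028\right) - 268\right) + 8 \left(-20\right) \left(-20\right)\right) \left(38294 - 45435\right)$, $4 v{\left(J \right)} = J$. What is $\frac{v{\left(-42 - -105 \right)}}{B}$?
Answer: $- \frac{21}{109009756} \approx -1.9264 \cdot 10^{-7}$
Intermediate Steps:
$v{\left(J \right)} = \frac{J}{4}$
$B = -81757317$ ($B = -8 + \left(\left(\left(6489 + 2028\right) - 268\right) + 8 \left(-20\right) \left(-20\right)\right) \left(38294 - 45435\right) = -8 + \left(\left(8517 - 268\right) - -3200\right) \left(-7141\right) = -8 + \left(8249 + 3200\right) \left(-7141\right) = -8 + 11449 \left(-7141\right) = -8 - 81757309 = -81757317$)
$\frac{v{\left(-42 - -105 \right)}}{B} = \frac{\frac{1}{4} \left(-42 - -105\right)}{-81757317} = \frac{-42 + 105}{4} \left(- \frac{1}{81757317}\right) = \frac{1}{4} \cdot 63 \left(- \frac{1}{81757317}\right) = \frac{63}{4} \left(- \frac{1}{81757317}\right) = - \frac{21}{109009756}$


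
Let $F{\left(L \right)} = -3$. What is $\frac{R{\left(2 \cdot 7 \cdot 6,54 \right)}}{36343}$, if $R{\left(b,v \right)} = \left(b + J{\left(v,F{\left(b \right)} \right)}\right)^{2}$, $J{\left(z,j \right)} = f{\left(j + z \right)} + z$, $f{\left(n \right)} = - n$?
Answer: $\frac{7569}{36343} \approx 0.20827$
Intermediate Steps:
$J{\left(z,j \right)} = - j$ ($J{\left(z,j \right)} = - (j + z) + z = \left(- j - z\right) + z = - j$)
$R{\left(b,v \right)} = \left(3 + b\right)^{2}$ ($R{\left(b,v \right)} = \left(b - -3\right)^{2} = \left(b + 3\right)^{2} = \left(3 + b\right)^{2}$)
$\frac{R{\left(2 \cdot 7 \cdot 6,54 \right)}}{36343} = \frac{\left(3 + 2 \cdot 7 \cdot 6\right)^{2}}{36343} = \left(3 + 14 \cdot 6\right)^{2} \cdot \frac{1}{36343} = \left(3 + 84\right)^{2} \cdot \frac{1}{36343} = 87^{2} \cdot \frac{1}{36343} = 7569 \cdot \frac{1}{36343} = \frac{7569}{36343}$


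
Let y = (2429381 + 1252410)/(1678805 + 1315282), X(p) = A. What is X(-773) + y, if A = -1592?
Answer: -4762904713/2994087 ≈ -1590.8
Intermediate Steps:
X(p) = -1592
y = 3681791/2994087 ≈ 1.2297
X(-773) + y = -1592 + 3681791/2994087 = -4762904713/2994087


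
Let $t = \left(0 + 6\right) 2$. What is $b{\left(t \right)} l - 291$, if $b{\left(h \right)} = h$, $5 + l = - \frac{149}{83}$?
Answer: $- \frac{30921}{83} \approx -372.54$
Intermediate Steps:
$t = 12$ ($t = 6 \cdot 2 = 12$)
$l = - \frac{564}{83}$ ($l = -5 - \frac{149}{83} = - \frac{564}{83} \approx -6.7952$)
$b{\left(t \right)} l - 291 = 12 \left(- \frac{564}{83}\right) - 291 = - \frac{6768}{83} - 291 = - \frac{30921}{83}$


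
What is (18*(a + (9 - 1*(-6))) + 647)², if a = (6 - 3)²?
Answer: 1164241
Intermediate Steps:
a = 9 (a = 3² = 9)
(18*(a + (9 - 1*(-6))) + 647)² = (18*(9 + (9 - 1*(-6))) + 647)² = (18*(9 + (9 + 6)) + 647)² = (18*(9 + 15) + 647)² = (18*24 + 647)² = (432 + 647)² = 1079² = 1164241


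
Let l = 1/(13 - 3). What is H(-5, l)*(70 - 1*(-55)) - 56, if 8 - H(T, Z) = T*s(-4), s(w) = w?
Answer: -1556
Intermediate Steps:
l = 1/10 ≈ 0.10000
H(T, Z) = 8 + 4*T (H(T, Z) = 8 - T*(-4) = 8 - (-4)*T = 8 + 4*T)
H(-5, l)*(70 - 1*(-55)) - 56 = (8 + 4*(-5))*(70 - 1*(-55)) - 56 = (8 - 20)*(70 + 55) - 56 = -12*125 - 56 = -1500 - 56 = -1556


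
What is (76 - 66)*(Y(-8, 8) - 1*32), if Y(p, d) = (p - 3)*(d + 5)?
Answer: -1750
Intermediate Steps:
Y(p, d) = (-3 + p)*(5 + d)
(76 - 66)*(Y(-8, 8) - 1*32) = (76 - 66)*((-15 - 3*8 + 5*(-8) + 8*(-8)) - 1*32) = 10*((-15 - 24 - 40 - 64) - 32) = 10*(-143 - 32) = 10*(-175) = -1750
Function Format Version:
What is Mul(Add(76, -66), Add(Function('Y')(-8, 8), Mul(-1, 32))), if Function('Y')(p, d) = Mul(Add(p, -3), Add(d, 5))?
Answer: -1750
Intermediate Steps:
Function('Y')(p, d) = Mul(Add(-3, p), Add(5, d))
Mul(Add(76, -66), Add(Function('Y')(-8, 8), Mul(-1, 32))) = Mul(Add(76, -66), Add(Add(-15, Mul(-3, 8), Mul(5, -8), Mul(8, -8)), Mul(-1, 32))) = Mul(10, Add(Add(-15, -24, -40, -64), -32)) = Mul(10, Add(-143, -32)) = Mul(10, -175) = -1750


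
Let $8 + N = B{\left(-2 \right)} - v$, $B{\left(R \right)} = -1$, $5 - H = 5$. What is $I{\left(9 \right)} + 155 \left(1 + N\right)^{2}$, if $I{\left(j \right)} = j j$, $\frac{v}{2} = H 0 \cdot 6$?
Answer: $10001$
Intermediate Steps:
$H = 0$ ($H = 5 - 5 = 0$)
$v = 0$ ($v = 2 \cdot 0 \cdot 0 \cdot 6 = 2 \cdot 0 \cdot 6 = 2 \cdot 0 = 0$)
$I{\left(j \right)} = j^{2}$
$N = -9$ ($N = -8 - 1 = -9$)
$I{\left(9 \right)} + 155 \left(1 + N\right)^{2} = 9^{2} + 155 \left(1 - 9\right)^{2} = 81 + 155 \left(-8\right)^{2} = 81 + 155 \cdot 64 = 81 + 9920 = 10001$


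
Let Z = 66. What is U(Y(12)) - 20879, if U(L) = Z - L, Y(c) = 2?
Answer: -20815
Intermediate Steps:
U(L) = 66 - L
U(Y(12)) - 20879 = (66 - 1*2) - 20879 = (66 - 2) - 20879 = 64 - 20879 = -20815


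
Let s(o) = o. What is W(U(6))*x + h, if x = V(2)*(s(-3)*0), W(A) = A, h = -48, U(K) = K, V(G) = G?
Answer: -48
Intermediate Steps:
x = 0 (x = 2*(-3*0) = 2*0 = 0)
W(U(6))*x + h = 6*0 - 48 = 0 - 48 = -48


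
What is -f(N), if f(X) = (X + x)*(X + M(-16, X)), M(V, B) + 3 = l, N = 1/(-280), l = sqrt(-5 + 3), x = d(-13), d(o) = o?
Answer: -3062081/78400 + 3641*I*sqrt(2)/280 ≈ -39.057 + 18.39*I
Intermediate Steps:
x = -13
l = I*sqrt(2) (l = sqrt(-2) = I*sqrt(2) ≈ 1.4142*I)
N = -1/280 ≈ -0.0035714
M(V, B) = -3 + I*sqrt(2)
f(X) = (-13 + X)*(-3 + X + I*sqrt(2)) (f(X) = (X - 13)*(X + (-3 + I*sqrt(2))) = (-13 + X)*(-3 + X + I*sqrt(2)))
-f(N) = -(39 + (-1/280)**2 - 16*(-1/280) - 13*I*sqrt(2) + I*(-1/280)*sqrt(2)) = -(39 + 1/78400 + 2/35 - 13*I*sqrt(2) - I*sqrt(2)/280) = -(3062081/78400 - 3641*I*sqrt(2)/280) = -3062081/78400 + 3641*I*sqrt(2)/280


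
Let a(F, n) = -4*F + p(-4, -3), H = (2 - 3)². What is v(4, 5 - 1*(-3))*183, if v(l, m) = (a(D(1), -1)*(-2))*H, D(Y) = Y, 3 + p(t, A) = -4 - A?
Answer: 2928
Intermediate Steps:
p(t, A) = -7 - A (p(t, A) = -3 + (-4 - A) = -7 - A)
H = 1 (H = (-1)² = 1)
a(F, n) = -4 - 4*F (a(F, n) = -4*F + (-7 - 1*(-3)) = -4*F + (-7 + 3) = -4*F - 4 = -4 - 4*F)
v(l, m) = 16 (v(l, m) = ((-4 - 4*1)*(-2))*1 = ((-4 - 4)*(-2))*1 = -8*(-2)*1 = 16*1 = 16)
v(4, 5 - 1*(-3))*183 = 16*183 = 2928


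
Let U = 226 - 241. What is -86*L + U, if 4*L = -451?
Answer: 19363/2 ≈ 9681.5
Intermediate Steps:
L = -451/4 (L = (¼)*(-451) = -451/4 ≈ -112.75)
U = -15
-86*L + U = -86*(-451/4) - 15 = 19393/2 - 15 = 19363/2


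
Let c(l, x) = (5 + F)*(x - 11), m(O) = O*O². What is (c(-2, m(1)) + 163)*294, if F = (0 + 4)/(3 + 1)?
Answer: 30282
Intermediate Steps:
F = 1 (F = 4/4 = 4*(¼) = 1)
m(O) = O³
c(l, x) = -66 + 6*x (c(l, x) = (5 + 1)*(x - 11) = 6*(-11 + x) = -66 + 6*x)
(c(-2, m(1)) + 163)*294 = ((-66 + 6*1³) + 163)*294 = ((-66 + 6*1) + 163)*294 = ((-66 + 6) + 163)*294 = (-60 + 163)*294 = 103*294 = 30282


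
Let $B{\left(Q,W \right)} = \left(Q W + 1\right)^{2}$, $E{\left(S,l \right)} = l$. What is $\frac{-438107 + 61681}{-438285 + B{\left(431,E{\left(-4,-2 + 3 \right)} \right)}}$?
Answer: $\frac{376426}{251661} \approx 1.4958$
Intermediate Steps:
$B{\left(Q,W \right)} = \left(1 + Q W\right)^{2}$
$\frac{-438107 + 61681}{-438285 + B{\left(431,E{\left(-4,-2 + 3 \right)} \right)}} = \frac{-438107 + 61681}{-438285 + \left(1 + 431 \left(-2 + 3\right)\right)^{2}} = - \frac{376426}{-438285 + \left(1 + 431 \cdot 1\right)^{2}} = - \frac{376426}{-438285 + \left(1 + 431\right)^{2}} = - \frac{376426}{-438285 + 432^{2}} = - \frac{376426}{-438285 + 186624} = - \frac{376426}{-251661} = \left(-376426\right) \left(- \frac{1}{251661}\right) = \frac{376426}{251661}$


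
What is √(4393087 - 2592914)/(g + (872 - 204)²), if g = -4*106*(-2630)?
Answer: √1800173/1561344 ≈ 0.00085933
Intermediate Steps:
g = 1115120 (g = -424*(-2630) = 1115120)
√(4393087 - 2592914)/(g + (872 - 204)²) = √(4393087 - 2592914)/(1115120 + (872 - 204)²) = √1800173/(1115120 + 668²) = √1800173/(1115120 + 446224) = √1800173/1561344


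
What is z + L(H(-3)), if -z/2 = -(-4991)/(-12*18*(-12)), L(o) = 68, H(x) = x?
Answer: 83137/1296 ≈ 64.149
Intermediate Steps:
z = -4991/1296 (z = -(-2)*(-4991/(-12*18*(-12))) = -(-2)*(-4991/((-216*(-12)))) = -(-2)*(-4991/2592) = -(-2)*(-4991*1/2592) = -(-2)*(-4991)/2592 = -2*4991/2592 = -4991/1296 ≈ -3.8511)
z + L(H(-3)) = -4991/1296 + 68 = 83137/1296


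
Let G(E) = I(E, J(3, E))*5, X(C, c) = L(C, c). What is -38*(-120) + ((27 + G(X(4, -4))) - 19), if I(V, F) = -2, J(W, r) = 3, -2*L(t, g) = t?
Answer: 4558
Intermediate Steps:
L(t, g) = -t/2
X(C, c) = -C/2
G(E) = -10 (G(E) = -2*5 = -10)
-38*(-120) + ((27 + G(X(4, -4))) - 19) = -38*(-120) + ((27 - 10) - 19) = 4560 + (17 - 19) = 4560 - 2 = 4558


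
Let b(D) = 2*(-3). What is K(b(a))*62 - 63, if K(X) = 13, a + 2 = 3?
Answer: 743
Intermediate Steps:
a = 1 (a = -2 + 3 = 1)
b(D) = -6
K(b(a))*62 - 63 = 13*62 - 63 = 806 - 63 = 743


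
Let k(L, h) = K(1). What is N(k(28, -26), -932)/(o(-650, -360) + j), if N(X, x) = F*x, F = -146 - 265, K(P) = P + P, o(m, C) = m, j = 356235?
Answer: 383052/355585 ≈ 1.0772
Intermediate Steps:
K(P) = 2*P
k(L, h) = 2 (k(L, h) = 2*1 = 2)
F = -411
N(X, x) = -411*x
N(k(28, -26), -932)/(o(-650, -360) + j) = (-411*(-932))/(-650 + 356235) = 383052/355585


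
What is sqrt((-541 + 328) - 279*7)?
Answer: 19*I*sqrt(6) ≈ 46.54*I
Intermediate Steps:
sqrt((-541 + 328) - 279*7) = sqrt(-213 - 1953) = sqrt(-2166) = 19*I*sqrt(6)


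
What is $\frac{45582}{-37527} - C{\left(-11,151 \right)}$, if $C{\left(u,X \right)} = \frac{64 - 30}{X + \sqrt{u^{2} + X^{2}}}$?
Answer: $\frac{62382732}{1513589} - \frac{34 \sqrt{22922}}{121} \approx -1.3271$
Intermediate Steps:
$C{\left(u,X \right)} = \frac{34}{X + \sqrt{X^{2} + u^{2}}}$
$\frac{45582}{-37527} - C{\left(-11,151 \right)} = \frac{45582}{-37527} - \frac{34}{151 + \sqrt{151^{2} + \left(-11\right)^{2}}} = 45582 \left(- \frac{1}{37527}\right) - \frac{34}{151 + \sqrt{22801 + 121}} = - \frac{15194}{12509} - \frac{34}{151 + \sqrt{22922}}$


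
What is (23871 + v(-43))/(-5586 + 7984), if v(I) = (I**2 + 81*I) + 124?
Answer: 22361/2398 ≈ 9.3249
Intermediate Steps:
v(I) = 124 + I**2 + 81*I
(23871 + v(-43))/(-5586 + 7984) = (23871 + (124 + (-43)**2 + 81*(-43)))/(-5586 + 7984) = (23871 + (124 + 1849 - 3483))/2398 = (23871 - 1510)*(1/2398) = 22361*(1/2398) = 22361/2398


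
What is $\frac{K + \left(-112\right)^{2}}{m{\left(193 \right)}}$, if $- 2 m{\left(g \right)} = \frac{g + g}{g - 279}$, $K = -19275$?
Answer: $- \frac{578866}{193} \approx -2999.3$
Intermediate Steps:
$m{\left(g \right)} = - \frac{g}{-279 + g}$ ($m{\left(g \right)} = - \frac{\left(g + g\right) \frac{1}{g - 279}}{2} = - \frac{2 g \frac{1}{-279 + g}}{2} = - \frac{g}{-279 + g}$)
$\frac{K + \left(-112\right)^{2}}{m{\left(193 \right)}} = \frac{-19275 + \left(-112\right)^{2}}{\left(-1\right) 193 \frac{1}{-279 + 193}} = \frac{-19275 + 12544}{\left(-1\right) 193 \frac{1}{-86}} = - \frac{6731}{\left(-1\right) 193 \left(- \frac{1}{86}\right)} = - \frac{6731}{\frac{193}{86}} = \left(-6731\right) \frac{86}{193} = - \frac{578866}{193}$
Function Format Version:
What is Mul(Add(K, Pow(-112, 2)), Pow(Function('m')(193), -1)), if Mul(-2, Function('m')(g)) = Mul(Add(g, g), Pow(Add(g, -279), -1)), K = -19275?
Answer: Rational(-578866, 193) ≈ -2999.3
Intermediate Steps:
Function('m')(g) = Mul(-1, g, Pow(Add(-279, g), -1)) (Function('m')(g) = Mul(Rational(-1, 2), Mul(Add(g, g), Pow(Add(g, -279), -1))) = Mul(Rational(-1, 2), Mul(Mul(2, g), Pow(Add(-279, g), -1))) = Mul(Rational(-1, 2), Mul(2, g, Pow(Add(-279, g), -1))) = Mul(-1, g, Pow(Add(-279, g), -1)))
Mul(Add(K, Pow(-112, 2)), Pow(Function('m')(193), -1)) = Mul(Add(-19275, Pow(-112, 2)), Pow(Mul(-1, 193, Pow(Add(-279, 193), -1)), -1)) = Mul(Add(-19275, 12544), Pow(Mul(-1, 193, Pow(-86, -1)), -1)) = Mul(-6731, Pow(Mul(-1, 193, Rational(-1, 86)), -1)) = Mul(-6731, Pow(Rational(193, 86), -1)) = Mul(-6731, Rational(86, 193)) = Rational(-578866, 193)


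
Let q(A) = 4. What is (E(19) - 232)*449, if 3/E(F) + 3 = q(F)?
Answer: -102821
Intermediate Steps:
E(F) = 3 (E(F) = 3/(-3 + 4) = 3/1 = 3*1 = 3)
(E(19) - 232)*449 = (3 - 232)*449 = -229*449 = -102821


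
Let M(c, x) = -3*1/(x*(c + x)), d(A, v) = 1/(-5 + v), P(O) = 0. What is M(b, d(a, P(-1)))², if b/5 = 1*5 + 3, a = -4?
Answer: 5625/39601 ≈ 0.14204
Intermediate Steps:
b = 40 (b = 5*(1*5 + 3) = 5*(5 + 3) = 5*8 = 40)
M(c, x) = -3/(x*(c + x)) (M(c, x) = -3*1/(x*(c + x)) = -3/(x*(c + x)))
M(b, d(a, P(-1)))² = (-3/((1/(-5 + 0))*(40 + 1/(-5 + 0))))² = (-3/((1/(-5))*(40 + 1/(-5))))² = (-3/((-⅕)*(40 - ⅕)))² = (-3*(-5)/199/5)² = (-3*(-5)*5/199)² = (75/199)² = 5625/39601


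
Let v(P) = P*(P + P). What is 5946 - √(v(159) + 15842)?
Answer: 5946 - 2*√16601 ≈ 5688.3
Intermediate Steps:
v(P) = 2*P² (v(P) = P*(2*P) = 2*P²)
5946 - √(v(159) + 15842) = 5946 - √(2*159² + 15842) = 5946 - √(2*25281 + 15842) = 5946 - √(50562 + 15842) = 5946 - √66404 = 5946 - 2*√16601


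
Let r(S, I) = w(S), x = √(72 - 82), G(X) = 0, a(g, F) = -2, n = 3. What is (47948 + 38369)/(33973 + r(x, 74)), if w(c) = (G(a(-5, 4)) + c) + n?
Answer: 209479028/82454899 - 12331*I*√10/164909798 ≈ 2.5405 - 0.00023646*I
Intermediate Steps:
w(c) = 3 + c (w(c) = (0 + c) + 3 = c + 3 = 3 + c)
x = I*√10 (x = √(-10) = I*√10 ≈ 3.1623*I)
r(S, I) = 3 + S
(47948 + 38369)/(33973 + r(x, 74)) = (47948 + 38369)/(33973 + (3 + I*√10)) = 86317/(33976 + I*√10)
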